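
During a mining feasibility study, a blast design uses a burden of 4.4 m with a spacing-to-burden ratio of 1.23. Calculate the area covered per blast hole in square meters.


First, find the spacing:
Spacing = burden * ratio = 4.4 * 1.23
= 5.412 m
Then, calculate the area:
Area = burden * spacing = 4.4 * 5.412
= 23.8128 m^2

23.8128 m^2


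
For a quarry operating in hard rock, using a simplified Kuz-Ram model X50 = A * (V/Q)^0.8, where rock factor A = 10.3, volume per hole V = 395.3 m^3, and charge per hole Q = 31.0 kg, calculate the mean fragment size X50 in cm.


Compute V/Q:
V/Q = 395.3 / 31.0 = 12.7516129
Raise to the power 0.8:
(V/Q)^0.8 = 12.7516129^0.8 = 7.663940006
Multiply by A:
X50 = 10.3 * 7.663940006
= 78.9386 cm

78.9386 cm


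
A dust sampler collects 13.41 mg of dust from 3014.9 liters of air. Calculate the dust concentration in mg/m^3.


Convert liters to m^3: 1 m^3 = 1000 L
Concentration = mass / volume * 1000
= 13.41 / 3014.9 * 1000
= 0.00444790872 * 1000
= 4.4479 mg/m^3

4.4479 mg/m^3


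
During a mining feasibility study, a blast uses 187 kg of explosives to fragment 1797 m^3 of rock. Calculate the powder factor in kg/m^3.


Powder factor = explosive mass / rock volume
= 187 / 1797
= 0.1041 kg/m^3

0.1041 kg/m^3


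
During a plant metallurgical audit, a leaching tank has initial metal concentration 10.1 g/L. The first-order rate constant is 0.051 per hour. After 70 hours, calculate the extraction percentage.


97.1844%

Compute the exponent:
-k * t = -0.051 * 70 = -3.57
Remaining concentration:
C = 10.1 * exp(-3.57)
= 10.1 * 0.02815585368
= 0.2843741222 g/L
Extracted = 10.1 - 0.2843741222 = 9.815625878 g/L
Extraction % = 9.815625878 / 10.1 * 100
= 97.1844%


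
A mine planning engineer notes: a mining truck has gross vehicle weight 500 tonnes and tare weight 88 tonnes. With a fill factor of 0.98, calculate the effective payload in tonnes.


Maximum payload = gross - tare
= 500 - 88 = 412 tonnes
Effective payload = max payload * fill factor
= 412 * 0.98
= 403.76 tonnes

403.76 tonnes


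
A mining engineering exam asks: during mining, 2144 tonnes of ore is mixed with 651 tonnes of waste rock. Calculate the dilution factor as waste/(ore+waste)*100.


Total material = ore + waste
= 2144 + 651 = 2795 tonnes
Dilution = waste / total * 100
= 651 / 2795 * 100
= 0.2329159213 * 100
= 23.2916%

23.2916%


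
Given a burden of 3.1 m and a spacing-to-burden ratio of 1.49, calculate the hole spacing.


Spacing = burden * ratio
= 3.1 * 1.49
= 4.619 m

4.619 m


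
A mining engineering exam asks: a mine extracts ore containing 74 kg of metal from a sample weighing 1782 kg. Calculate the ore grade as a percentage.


4.1526%

Ore grade = (metal mass / ore mass) * 100
= (74 / 1782) * 100
= 0.04152637486 * 100
= 4.1526%


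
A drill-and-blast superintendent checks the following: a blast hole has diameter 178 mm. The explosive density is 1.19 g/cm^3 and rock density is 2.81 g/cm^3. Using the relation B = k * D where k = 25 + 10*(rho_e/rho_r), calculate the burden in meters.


5.2038 m

First, compute k:
rho_e / rho_r = 1.19 / 2.81 = 0.4234875445
k = 25 + 10 * 0.4234875445 = 29.23487544
Then, compute burden:
B = k * D / 1000 = 29.23487544 * 178 / 1000
= 5203.807829 / 1000
= 5.2038 m


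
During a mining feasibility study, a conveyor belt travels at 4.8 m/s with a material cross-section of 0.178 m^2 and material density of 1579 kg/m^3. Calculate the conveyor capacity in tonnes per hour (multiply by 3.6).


4856.7514 t/h

Volumetric flow = speed * area
= 4.8 * 0.178 = 0.8544 m^3/s
Mass flow = volumetric * density
= 0.8544 * 1579 = 1349.0976 kg/s
Convert to t/h: multiply by 3.6
Capacity = 1349.0976 * 3.6
= 4856.7514 t/h


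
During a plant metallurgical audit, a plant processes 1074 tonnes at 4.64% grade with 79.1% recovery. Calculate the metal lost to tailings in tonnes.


Total metal in feed:
= 1074 * 4.64 / 100 = 49.8336 tonnes
Metal recovered:
= 49.8336 * 79.1 / 100 = 39.4183776 tonnes
Metal lost to tailings:
= 49.8336 - 39.4183776
= 10.4152 tonnes

10.4152 tonnes


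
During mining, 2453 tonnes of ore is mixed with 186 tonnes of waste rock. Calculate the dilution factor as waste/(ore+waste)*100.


7.0481%

Total material = ore + waste
= 2453 + 186 = 2639 tonnes
Dilution = waste / total * 100
= 186 / 2639 * 100
= 0.0704812429 * 100
= 7.0481%


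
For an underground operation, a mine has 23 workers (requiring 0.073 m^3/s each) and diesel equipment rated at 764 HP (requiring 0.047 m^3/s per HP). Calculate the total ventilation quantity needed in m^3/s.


Airflow for workers:
Q_people = 23 * 0.073 = 1.679 m^3/s
Airflow for diesel equipment:
Q_diesel = 764 * 0.047 = 35.908 m^3/s
Total ventilation:
Q_total = 1.679 + 35.908
= 37.587 m^3/s

37.587 m^3/s


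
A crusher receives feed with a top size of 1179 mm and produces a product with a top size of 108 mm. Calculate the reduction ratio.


Reduction ratio = feed size / product size
= 1179 / 108
= 10.9167

10.9167


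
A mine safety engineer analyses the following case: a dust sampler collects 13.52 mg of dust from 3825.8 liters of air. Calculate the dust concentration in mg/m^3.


3.5339 mg/m^3

Convert liters to m^3: 1 m^3 = 1000 L
Concentration = mass / volume * 1000
= 13.52 / 3825.8 * 1000
= 0.003533901406 * 1000
= 3.5339 mg/m^3


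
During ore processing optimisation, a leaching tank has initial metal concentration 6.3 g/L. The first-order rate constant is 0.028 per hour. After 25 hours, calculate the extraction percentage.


50.3415%

Compute the exponent:
-k * t = -0.028 * 25 = -0.7
Remaining concentration:
C = 6.3 * exp(-0.7)
= 6.3 * 0.4965853038
= 3.128487414 g/L
Extracted = 6.3 - 3.128487414 = 3.171512586 g/L
Extraction % = 3.171512586 / 6.3 * 100
= 50.3415%


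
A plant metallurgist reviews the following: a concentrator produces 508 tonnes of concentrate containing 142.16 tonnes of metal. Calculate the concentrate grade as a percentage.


27.9843%

Grade = (metal in concentrate / concentrate mass) * 100
= (142.16 / 508) * 100
= 0.2798425197 * 100
= 27.9843%


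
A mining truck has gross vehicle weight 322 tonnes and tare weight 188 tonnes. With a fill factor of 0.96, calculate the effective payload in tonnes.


Maximum payload = gross - tare
= 322 - 188 = 134 tonnes
Effective payload = max payload * fill factor
= 134 * 0.96
= 128.64 tonnes

128.64 tonnes


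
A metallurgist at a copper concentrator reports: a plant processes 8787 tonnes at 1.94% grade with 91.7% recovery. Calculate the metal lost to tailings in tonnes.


Total metal in feed:
= 8787 * 1.94 / 100 = 170.4678 tonnes
Metal recovered:
= 170.4678 * 91.7 / 100 = 156.3189726 tonnes
Metal lost to tailings:
= 170.4678 - 156.3189726
= 14.1488 tonnes

14.1488 tonnes


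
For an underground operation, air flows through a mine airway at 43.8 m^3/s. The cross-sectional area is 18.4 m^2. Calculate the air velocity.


Velocity = flow rate / cross-sectional area
= 43.8 / 18.4
= 2.3804 m/s

2.3804 m/s


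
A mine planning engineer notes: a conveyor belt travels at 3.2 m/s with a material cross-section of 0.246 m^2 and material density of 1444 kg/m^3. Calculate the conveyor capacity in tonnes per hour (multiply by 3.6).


4092.1805 t/h

Volumetric flow = speed * area
= 3.2 * 0.246 = 0.7872 m^3/s
Mass flow = volumetric * density
= 0.7872 * 1444 = 1136.7168 kg/s
Convert to t/h: multiply by 3.6
Capacity = 1136.7168 * 3.6
= 4092.1805 t/h


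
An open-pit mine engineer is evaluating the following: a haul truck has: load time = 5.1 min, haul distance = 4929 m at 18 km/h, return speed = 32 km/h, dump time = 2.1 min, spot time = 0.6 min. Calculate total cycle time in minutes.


33.4719 min

Convert haul speed to m/min: 18 * 1000/60 = 300 m/min
Haul time = 4929 / 300 = 16.43 min
Convert return speed to m/min: 32 * 1000/60 = 533.3333333 m/min
Return time = 4929 / 533.3333333 = 9.241875 min
Total cycle time:
= 5.1 + 16.43 + 2.1 + 9.241875 + 0.6
= 33.4719 min


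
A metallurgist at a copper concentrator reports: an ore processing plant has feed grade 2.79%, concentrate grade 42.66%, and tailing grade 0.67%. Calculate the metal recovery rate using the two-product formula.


77.1981%

Using the two-product formula:
R = 100 * c * (f - t) / (f * (c - t))
Numerator = 100 * 42.66 * (2.79 - 0.67)
= 100 * 42.66 * 2.12
= 9043.92
Denominator = 2.79 * (42.66 - 0.67)
= 2.79 * 41.99
= 117.1521
R = 9043.92 / 117.1521
= 77.1981%


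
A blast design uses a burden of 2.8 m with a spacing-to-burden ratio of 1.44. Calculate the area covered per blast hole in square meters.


First, find the spacing:
Spacing = burden * ratio = 2.8 * 1.44
= 4.032 m
Then, calculate the area:
Area = burden * spacing = 2.8 * 4.032
= 11.2896 m^2

11.2896 m^2


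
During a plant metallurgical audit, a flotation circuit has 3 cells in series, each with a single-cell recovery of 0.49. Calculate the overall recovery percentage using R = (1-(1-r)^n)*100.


Complement of single-cell recovery:
1 - r = 1 - 0.49 = 0.51
Raise to power n:
(1 - r)^3 = 0.51^3 = 0.132651
Overall recovery:
R = (1 - 0.132651) * 100
= 86.7349%

86.7349%


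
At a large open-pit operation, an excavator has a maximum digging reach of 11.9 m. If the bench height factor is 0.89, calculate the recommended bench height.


10.591 m

Bench height = reach * factor
= 11.9 * 0.89
= 10.591 m


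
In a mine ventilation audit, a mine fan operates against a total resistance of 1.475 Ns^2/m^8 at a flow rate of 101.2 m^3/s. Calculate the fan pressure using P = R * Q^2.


Compute Q^2:
Q^2 = 101.2^2 = 10241.44
Compute pressure:
P = R * Q^2 = 1.475 * 10241.44
= 15106.124 Pa

15106.124 Pa


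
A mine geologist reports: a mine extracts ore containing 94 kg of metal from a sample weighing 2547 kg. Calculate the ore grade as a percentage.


Ore grade = (metal mass / ore mass) * 100
= (94 / 2547) * 100
= 0.03690616411 * 100
= 3.6906%

3.6906%


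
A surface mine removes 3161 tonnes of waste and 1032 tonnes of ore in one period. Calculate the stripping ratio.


Stripping ratio = waste tonnage / ore tonnage
= 3161 / 1032
= 3.063

3.063


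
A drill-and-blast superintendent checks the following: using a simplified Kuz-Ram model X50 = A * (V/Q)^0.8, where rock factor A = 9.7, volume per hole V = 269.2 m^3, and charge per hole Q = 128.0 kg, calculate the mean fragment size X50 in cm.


17.5818 cm

Compute V/Q:
V/Q = 269.2 / 128.0 = 2.103125
Raise to the power 0.8:
(V/Q)^0.8 = 2.103125^0.8 = 1.812558652
Multiply by A:
X50 = 9.7 * 1.812558652
= 17.5818 cm


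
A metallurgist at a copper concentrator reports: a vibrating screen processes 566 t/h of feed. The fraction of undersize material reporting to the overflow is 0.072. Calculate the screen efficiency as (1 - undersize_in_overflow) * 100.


92.8%

Screen efficiency = (1 - fraction of undersize in overflow) * 100
= (1 - 0.072) * 100
= 0.928 * 100
= 92.8%


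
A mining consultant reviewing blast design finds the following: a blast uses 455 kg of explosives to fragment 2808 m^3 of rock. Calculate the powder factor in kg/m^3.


Powder factor = explosive mass / rock volume
= 455 / 2808
= 0.162 kg/m^3

0.162 kg/m^3


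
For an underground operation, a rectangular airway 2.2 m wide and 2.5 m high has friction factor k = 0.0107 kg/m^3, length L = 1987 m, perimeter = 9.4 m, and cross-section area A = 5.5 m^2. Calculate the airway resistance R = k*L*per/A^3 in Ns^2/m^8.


1.2012 Ns^2/m^8

Compute the numerator:
k * L * per = 0.0107 * 1987 * 9.4
= 199.85246
Compute the denominator:
A^3 = 5.5^3 = 166.375
Resistance:
R = 199.85246 / 166.375
= 1.2012 Ns^2/m^8


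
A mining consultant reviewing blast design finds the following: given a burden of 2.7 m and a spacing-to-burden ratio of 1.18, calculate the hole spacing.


Spacing = burden * ratio
= 2.7 * 1.18
= 3.186 m

3.186 m


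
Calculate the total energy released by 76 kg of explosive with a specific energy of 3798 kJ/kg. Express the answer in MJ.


288.648 MJ

Energy = mass * specific_energy / 1000
= 76 * 3798 / 1000
= 288648 / 1000
= 288.648 MJ


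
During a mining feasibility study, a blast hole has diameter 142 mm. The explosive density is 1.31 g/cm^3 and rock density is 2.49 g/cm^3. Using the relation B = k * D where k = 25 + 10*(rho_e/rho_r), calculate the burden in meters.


4.2971 m

First, compute k:
rho_e / rho_r = 1.31 / 2.49 = 0.5261044177
k = 25 + 10 * 0.5261044177 = 30.26104418
Then, compute burden:
B = k * D / 1000 = 30.26104418 * 142 / 1000
= 4297.068273 / 1000
= 4.2971 m


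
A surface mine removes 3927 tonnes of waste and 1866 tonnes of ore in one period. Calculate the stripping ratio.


Stripping ratio = waste tonnage / ore tonnage
= 3927 / 1866
= 2.1045

2.1045


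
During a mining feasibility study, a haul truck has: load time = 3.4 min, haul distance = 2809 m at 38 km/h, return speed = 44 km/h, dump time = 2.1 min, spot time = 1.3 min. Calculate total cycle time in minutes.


Convert haul speed to m/min: 38 * 1000/60 = 633.3333333 m/min
Haul time = 2809 / 633.3333333 = 4.435263158 min
Convert return speed to m/min: 44 * 1000/60 = 733.3333333 m/min
Return time = 2809 / 733.3333333 = 3.830454545 min
Total cycle time:
= 3.4 + 4.435263158 + 2.1 + 3.830454545 + 1.3
= 15.0657 min

15.0657 min


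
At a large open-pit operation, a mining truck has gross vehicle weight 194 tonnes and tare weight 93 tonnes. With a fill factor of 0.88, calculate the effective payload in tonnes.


88.88 tonnes

Maximum payload = gross - tare
= 194 - 93 = 101 tonnes
Effective payload = max payload * fill factor
= 101 * 0.88
= 88.88 tonnes


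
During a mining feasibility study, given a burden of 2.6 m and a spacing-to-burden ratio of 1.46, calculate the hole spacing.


3.796 m

Spacing = burden * ratio
= 2.6 * 1.46
= 3.796 m


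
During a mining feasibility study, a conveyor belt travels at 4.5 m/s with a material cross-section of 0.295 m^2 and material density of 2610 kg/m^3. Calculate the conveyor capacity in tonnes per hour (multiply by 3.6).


Volumetric flow = speed * area
= 4.5 * 0.295 = 1.3275 m^3/s
Mass flow = volumetric * density
= 1.3275 * 2610 = 3464.775 kg/s
Convert to t/h: multiply by 3.6
Capacity = 3464.775 * 3.6
= 12473.19 t/h

12473.19 t/h


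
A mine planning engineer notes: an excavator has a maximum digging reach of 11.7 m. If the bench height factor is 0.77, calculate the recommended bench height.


9.009 m

Bench height = reach * factor
= 11.7 * 0.77
= 9.009 m


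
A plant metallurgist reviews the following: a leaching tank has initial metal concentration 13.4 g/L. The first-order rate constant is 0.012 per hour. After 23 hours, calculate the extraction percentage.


24.1187%

Compute the exponent:
-k * t = -0.012 * 23 = -0.276
Remaining concentration:
C = 13.4 * exp(-0.276)
= 13.4 * 0.7588129308
= 10.16809327 g/L
Extracted = 13.4 - 10.16809327 = 3.231906728 g/L
Extraction % = 3.231906728 / 13.4 * 100
= 24.1187%


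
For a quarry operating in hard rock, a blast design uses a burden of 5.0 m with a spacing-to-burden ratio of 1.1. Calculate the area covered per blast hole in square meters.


First, find the spacing:
Spacing = burden * ratio = 5.0 * 1.1
= 5.5 m
Then, calculate the area:
Area = burden * spacing = 5.0 * 5.5
= 27.5 m^2

27.5 m^2


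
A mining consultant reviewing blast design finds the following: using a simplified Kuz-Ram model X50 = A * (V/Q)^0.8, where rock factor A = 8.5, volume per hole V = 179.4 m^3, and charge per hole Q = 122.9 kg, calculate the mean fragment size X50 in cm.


11.5036 cm

Compute V/Q:
V/Q = 179.4 / 122.9 = 1.459723352
Raise to the power 0.8:
(V/Q)^0.8 = 1.459723352^0.8 = 1.353369686
Multiply by A:
X50 = 8.5 * 1.353369686
= 11.5036 cm


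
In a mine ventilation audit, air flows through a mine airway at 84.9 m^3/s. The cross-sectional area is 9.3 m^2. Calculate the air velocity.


Velocity = flow rate / cross-sectional area
= 84.9 / 9.3
= 9.129 m/s

9.129 m/s


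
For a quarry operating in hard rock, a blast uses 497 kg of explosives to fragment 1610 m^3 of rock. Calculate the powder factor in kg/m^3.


0.3087 kg/m^3

Powder factor = explosive mass / rock volume
= 497 / 1610
= 0.3087 kg/m^3


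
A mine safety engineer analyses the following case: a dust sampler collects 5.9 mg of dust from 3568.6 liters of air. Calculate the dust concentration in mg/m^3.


1.6533 mg/m^3

Convert liters to m^3: 1 m^3 = 1000 L
Concentration = mass / volume * 1000
= 5.9 / 3568.6 * 1000
= 0.001653309421 * 1000
= 1.6533 mg/m^3


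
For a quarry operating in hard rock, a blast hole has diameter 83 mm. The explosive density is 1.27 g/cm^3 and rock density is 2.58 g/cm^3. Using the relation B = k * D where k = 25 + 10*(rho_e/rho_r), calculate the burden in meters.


2.4836 m

First, compute k:
rho_e / rho_r = 1.27 / 2.58 = 0.492248062
k = 25 + 10 * 0.492248062 = 29.92248062
Then, compute burden:
B = k * D / 1000 = 29.92248062 * 83 / 1000
= 2483.565891 / 1000
= 2.4836 m


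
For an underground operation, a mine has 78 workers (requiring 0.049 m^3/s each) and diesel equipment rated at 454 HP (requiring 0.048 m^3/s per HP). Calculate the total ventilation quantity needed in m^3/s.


25.614 m^3/s

Airflow for workers:
Q_people = 78 * 0.049 = 3.822 m^3/s
Airflow for diesel equipment:
Q_diesel = 454 * 0.048 = 21.792 m^3/s
Total ventilation:
Q_total = 3.822 + 21.792
= 25.614 m^3/s


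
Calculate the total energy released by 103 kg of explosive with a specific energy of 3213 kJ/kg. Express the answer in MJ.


330.939 MJ

Energy = mass * specific_energy / 1000
= 103 * 3213 / 1000
= 330939 / 1000
= 330.939 MJ


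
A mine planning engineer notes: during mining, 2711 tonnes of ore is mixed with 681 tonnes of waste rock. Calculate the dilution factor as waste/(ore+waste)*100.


20.0767%

Total material = ore + waste
= 2711 + 681 = 3392 tonnes
Dilution = waste / total * 100
= 681 / 3392 * 100
= 0.2007665094 * 100
= 20.0767%


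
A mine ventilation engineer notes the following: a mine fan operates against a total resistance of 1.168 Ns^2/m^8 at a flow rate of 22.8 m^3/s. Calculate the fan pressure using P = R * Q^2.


607.1731 Pa

Compute Q^2:
Q^2 = 22.8^2 = 519.84
Compute pressure:
P = R * Q^2 = 1.168 * 519.84
= 607.1731 Pa


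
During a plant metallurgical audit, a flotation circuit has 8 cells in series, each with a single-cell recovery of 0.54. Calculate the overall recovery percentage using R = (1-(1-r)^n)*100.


Complement of single-cell recovery:
1 - r = 1 - 0.54 = 0.46
Raise to power n:
(1 - r)^8 = 0.46^8 = 0.002004761223
Overall recovery:
R = (1 - 0.002004761223) * 100
= 99.7995%

99.7995%


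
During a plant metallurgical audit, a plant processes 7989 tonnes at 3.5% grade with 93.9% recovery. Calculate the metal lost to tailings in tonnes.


17.0565 tonnes

Total metal in feed:
= 7989 * 3.5 / 100 = 279.615 tonnes
Metal recovered:
= 279.615 * 93.9 / 100 = 262.558485 tonnes
Metal lost to tailings:
= 279.615 - 262.558485
= 17.0565 tonnes


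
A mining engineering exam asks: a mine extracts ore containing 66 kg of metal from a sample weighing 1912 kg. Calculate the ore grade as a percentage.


Ore grade = (metal mass / ore mass) * 100
= (66 / 1912) * 100
= 0.03451882845 * 100
= 3.4519%

3.4519%


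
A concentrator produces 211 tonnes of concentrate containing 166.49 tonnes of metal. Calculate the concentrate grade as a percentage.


Grade = (metal in concentrate / concentrate mass) * 100
= (166.49 / 211) * 100
= 0.7890521327 * 100
= 78.9052%

78.9052%


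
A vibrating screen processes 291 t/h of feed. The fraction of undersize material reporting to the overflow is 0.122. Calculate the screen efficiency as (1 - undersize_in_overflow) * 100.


Screen efficiency = (1 - fraction of undersize in overflow) * 100
= (1 - 0.122) * 100
= 0.878 * 100
= 87.8%

87.8%


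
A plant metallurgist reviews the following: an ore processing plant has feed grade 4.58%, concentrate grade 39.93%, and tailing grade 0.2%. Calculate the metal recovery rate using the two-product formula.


Using the two-product formula:
R = 100 * c * (f - t) / (f * (c - t))
Numerator = 100 * 39.93 * (4.58 - 0.2)
= 100 * 39.93 * 4.38
= 17489.34
Denominator = 4.58 * (39.93 - 0.2)
= 4.58 * 39.73
= 181.9634
R = 17489.34 / 181.9634
= 96.1146%

96.1146%


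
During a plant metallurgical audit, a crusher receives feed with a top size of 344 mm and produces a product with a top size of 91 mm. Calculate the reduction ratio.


3.7802

Reduction ratio = feed size / product size
= 344 / 91
= 3.7802


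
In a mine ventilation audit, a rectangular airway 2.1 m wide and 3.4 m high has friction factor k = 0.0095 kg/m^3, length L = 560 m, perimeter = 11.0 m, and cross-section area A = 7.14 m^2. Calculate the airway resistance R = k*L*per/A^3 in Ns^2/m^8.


0.1608 Ns^2/m^8

Compute the numerator:
k * L * per = 0.0095 * 560 * 11.0
= 58.52
Compute the denominator:
A^3 = 7.14^3 = 363.994344
Resistance:
R = 58.52 / 363.994344
= 0.1608 Ns^2/m^8


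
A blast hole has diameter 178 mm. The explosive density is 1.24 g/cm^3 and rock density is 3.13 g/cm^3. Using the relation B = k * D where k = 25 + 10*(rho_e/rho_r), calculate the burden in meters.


5.1552 m

First, compute k:
rho_e / rho_r = 1.24 / 3.13 = 0.3961661342
k = 25 + 10 * 0.3961661342 = 28.96166134
Then, compute burden:
B = k * D / 1000 = 28.96166134 * 178 / 1000
= 5155.175719 / 1000
= 5.1552 m


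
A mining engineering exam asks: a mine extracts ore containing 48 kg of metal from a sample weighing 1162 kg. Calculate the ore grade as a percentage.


4.1308%

Ore grade = (metal mass / ore mass) * 100
= (48 / 1162) * 100
= 0.0413080895 * 100
= 4.1308%


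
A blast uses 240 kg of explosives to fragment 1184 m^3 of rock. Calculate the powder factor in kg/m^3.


Powder factor = explosive mass / rock volume
= 240 / 1184
= 0.2027 kg/m^3

0.2027 kg/m^3


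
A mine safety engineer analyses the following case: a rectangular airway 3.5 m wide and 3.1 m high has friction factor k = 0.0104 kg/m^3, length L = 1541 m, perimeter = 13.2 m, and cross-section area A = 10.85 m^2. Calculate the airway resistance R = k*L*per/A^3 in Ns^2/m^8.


0.1656 Ns^2/m^8

Compute the numerator:
k * L * per = 0.0104 * 1541 * 13.2
= 211.54848
Compute the denominator:
A^3 = 10.85^3 = 1277.289125
Resistance:
R = 211.54848 / 1277.289125
= 0.1656 Ns^2/m^8


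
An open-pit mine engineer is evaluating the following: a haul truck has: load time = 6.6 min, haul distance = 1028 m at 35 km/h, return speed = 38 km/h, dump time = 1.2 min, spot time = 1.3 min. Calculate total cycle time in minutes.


12.4854 min

Convert haul speed to m/min: 35 * 1000/60 = 583.3333333 m/min
Haul time = 1028 / 583.3333333 = 1.762285714 min
Convert return speed to m/min: 38 * 1000/60 = 633.3333333 m/min
Return time = 1028 / 633.3333333 = 1.623157895 min
Total cycle time:
= 6.6 + 1.762285714 + 1.2 + 1.623157895 + 1.3
= 12.4854 min


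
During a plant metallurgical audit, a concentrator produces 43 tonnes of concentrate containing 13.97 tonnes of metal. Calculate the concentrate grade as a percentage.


32.4884%

Grade = (metal in concentrate / concentrate mass) * 100
= (13.97 / 43) * 100
= 0.3248837209 * 100
= 32.4884%


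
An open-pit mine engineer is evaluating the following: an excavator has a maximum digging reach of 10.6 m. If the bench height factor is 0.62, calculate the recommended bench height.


6.572 m

Bench height = reach * factor
= 10.6 * 0.62
= 6.572 m


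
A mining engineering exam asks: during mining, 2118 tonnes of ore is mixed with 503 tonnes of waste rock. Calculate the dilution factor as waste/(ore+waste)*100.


19.1911%

Total material = ore + waste
= 2118 + 503 = 2621 tonnes
Dilution = waste / total * 100
= 503 / 2621 * 100
= 0.1919114842 * 100
= 19.1911%


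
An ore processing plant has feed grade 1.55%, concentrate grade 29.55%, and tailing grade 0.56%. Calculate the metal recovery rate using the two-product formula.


65.1048%

Using the two-product formula:
R = 100 * c * (f - t) / (f * (c - t))
Numerator = 100 * 29.55 * (1.55 - 0.56)
= 100 * 29.55 * 0.99
= 2925.45
Denominator = 1.55 * (29.55 - 0.56)
= 1.55 * 28.99
= 44.9345
R = 2925.45 / 44.9345
= 65.1048%


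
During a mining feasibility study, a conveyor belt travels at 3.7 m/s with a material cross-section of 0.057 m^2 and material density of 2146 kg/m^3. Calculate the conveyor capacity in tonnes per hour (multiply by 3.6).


Volumetric flow = speed * area
= 3.7 * 0.057 = 0.2109 m^3/s
Mass flow = volumetric * density
= 0.2109 * 2146 = 452.5914 kg/s
Convert to t/h: multiply by 3.6
Capacity = 452.5914 * 3.6
= 1629.329 t/h

1629.329 t/h


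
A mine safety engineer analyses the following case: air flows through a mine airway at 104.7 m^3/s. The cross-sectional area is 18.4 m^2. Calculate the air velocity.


5.6902 m/s

Velocity = flow rate / cross-sectional area
= 104.7 / 18.4
= 5.6902 m/s


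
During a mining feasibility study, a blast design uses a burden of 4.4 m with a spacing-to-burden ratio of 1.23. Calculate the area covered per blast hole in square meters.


First, find the spacing:
Spacing = burden * ratio = 4.4 * 1.23
= 5.412 m
Then, calculate the area:
Area = burden * spacing = 4.4 * 5.412
= 23.8128 m^2

23.8128 m^2


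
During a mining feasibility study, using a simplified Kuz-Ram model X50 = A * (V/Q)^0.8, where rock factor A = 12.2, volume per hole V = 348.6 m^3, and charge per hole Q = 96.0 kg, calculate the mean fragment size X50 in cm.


34.2298 cm

Compute V/Q:
V/Q = 348.6 / 96.0 = 3.63125
Raise to the power 0.8:
(V/Q)^0.8 = 3.63125^0.8 = 2.805723824
Multiply by A:
X50 = 12.2 * 2.805723824
= 34.2298 cm


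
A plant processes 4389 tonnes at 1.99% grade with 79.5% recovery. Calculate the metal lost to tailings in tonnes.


Total metal in feed:
= 4389 * 1.99 / 100 = 87.3411 tonnes
Metal recovered:
= 87.3411 * 79.5 / 100 = 69.4361745 tonnes
Metal lost to tailings:
= 87.3411 - 69.4361745
= 17.9049 tonnes

17.9049 tonnes


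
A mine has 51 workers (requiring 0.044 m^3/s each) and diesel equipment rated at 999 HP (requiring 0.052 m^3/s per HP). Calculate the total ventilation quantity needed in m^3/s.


54.192 m^3/s

Airflow for workers:
Q_people = 51 * 0.044 = 2.244 m^3/s
Airflow for diesel equipment:
Q_diesel = 999 * 0.052 = 51.948 m^3/s
Total ventilation:
Q_total = 2.244 + 51.948
= 54.192 m^3/s


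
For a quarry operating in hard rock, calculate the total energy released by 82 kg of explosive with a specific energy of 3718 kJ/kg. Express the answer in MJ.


304.876 MJ

Energy = mass * specific_energy / 1000
= 82 * 3718 / 1000
= 304876 / 1000
= 304.876 MJ


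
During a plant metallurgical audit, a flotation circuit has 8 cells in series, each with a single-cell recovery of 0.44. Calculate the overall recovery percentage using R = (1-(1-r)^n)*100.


Complement of single-cell recovery:
1 - r = 1 - 0.44 = 0.56
Raise to power n:
(1 - r)^8 = 0.56^8 = 0.009671731157
Overall recovery:
R = (1 - 0.009671731157) * 100
= 99.0328%

99.0328%


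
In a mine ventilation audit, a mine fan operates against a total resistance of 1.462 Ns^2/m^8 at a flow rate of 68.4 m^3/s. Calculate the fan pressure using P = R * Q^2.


Compute Q^2:
Q^2 = 68.4^2 = 4678.56
Compute pressure:
P = R * Q^2 = 1.462 * 4678.56
= 6840.0547 Pa

6840.0547 Pa


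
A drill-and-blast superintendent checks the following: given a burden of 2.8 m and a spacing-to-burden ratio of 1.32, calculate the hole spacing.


3.696 m

Spacing = burden * ratio
= 2.8 * 1.32
= 3.696 m


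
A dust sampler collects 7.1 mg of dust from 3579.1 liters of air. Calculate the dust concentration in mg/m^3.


Convert liters to m^3: 1 m^3 = 1000 L
Concentration = mass / volume * 1000
= 7.1 / 3579.1 * 1000
= 0.001983738929 * 1000
= 1.9837 mg/m^3

1.9837 mg/m^3


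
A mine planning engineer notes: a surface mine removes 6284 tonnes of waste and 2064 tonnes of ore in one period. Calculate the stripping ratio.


3.0446

Stripping ratio = waste tonnage / ore tonnage
= 6284 / 2064
= 3.0446


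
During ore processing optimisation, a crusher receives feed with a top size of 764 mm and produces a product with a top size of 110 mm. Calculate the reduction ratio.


6.9455

Reduction ratio = feed size / product size
= 764 / 110
= 6.9455


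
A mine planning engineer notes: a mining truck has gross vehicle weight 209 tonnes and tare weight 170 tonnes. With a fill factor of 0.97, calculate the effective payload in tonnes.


37.83 tonnes

Maximum payload = gross - tare
= 209 - 170 = 39 tonnes
Effective payload = max payload * fill factor
= 39 * 0.97
= 37.83 tonnes


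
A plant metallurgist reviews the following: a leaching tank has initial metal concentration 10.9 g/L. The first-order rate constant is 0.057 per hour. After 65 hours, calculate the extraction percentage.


Compute the exponent:
-k * t = -0.057 * 65 = -3.705
Remaining concentration:
C = 10.9 * exp(-3.705)
= 10.9 * 0.02460021737
= 0.2681423693 g/L
Extracted = 10.9 - 0.2681423693 = 10.63185763 g/L
Extraction % = 10.63185763 / 10.9 * 100
= 97.54%

97.54%


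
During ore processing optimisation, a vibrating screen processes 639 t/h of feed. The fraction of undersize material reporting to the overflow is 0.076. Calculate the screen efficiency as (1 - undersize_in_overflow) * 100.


92.4%

Screen efficiency = (1 - fraction of undersize in overflow) * 100
= (1 - 0.076) * 100
= 0.924 * 100
= 92.4%


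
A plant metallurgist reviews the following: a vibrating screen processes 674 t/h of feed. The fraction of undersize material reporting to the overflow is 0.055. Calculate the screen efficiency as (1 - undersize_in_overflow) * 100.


94.5%

Screen efficiency = (1 - fraction of undersize in overflow) * 100
= (1 - 0.055) * 100
= 0.945 * 100
= 94.5%


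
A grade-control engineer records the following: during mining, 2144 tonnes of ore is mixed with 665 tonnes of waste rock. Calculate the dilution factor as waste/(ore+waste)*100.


23.6739%

Total material = ore + waste
= 2144 + 665 = 2809 tonnes
Dilution = waste / total * 100
= 665 / 2809 * 100
= 0.236739053 * 100
= 23.6739%


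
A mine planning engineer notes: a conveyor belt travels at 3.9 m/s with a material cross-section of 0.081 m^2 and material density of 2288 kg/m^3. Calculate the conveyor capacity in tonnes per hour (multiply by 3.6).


Volumetric flow = speed * area
= 3.9 * 0.081 = 0.3159 m^3/s
Mass flow = volumetric * density
= 0.3159 * 2288 = 722.7792 kg/s
Convert to t/h: multiply by 3.6
Capacity = 722.7792 * 3.6
= 2602.0051 t/h

2602.0051 t/h


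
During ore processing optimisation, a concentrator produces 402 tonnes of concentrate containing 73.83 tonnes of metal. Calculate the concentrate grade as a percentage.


Grade = (metal in concentrate / concentrate mass) * 100
= (73.83 / 402) * 100
= 0.1836567164 * 100
= 18.3657%

18.3657%


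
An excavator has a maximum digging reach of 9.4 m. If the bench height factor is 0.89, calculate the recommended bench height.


Bench height = reach * factor
= 9.4 * 0.89
= 8.366 m

8.366 m


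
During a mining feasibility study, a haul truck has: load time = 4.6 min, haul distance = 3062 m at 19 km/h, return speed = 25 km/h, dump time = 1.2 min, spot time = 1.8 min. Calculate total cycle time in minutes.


24.6183 min

Convert haul speed to m/min: 19 * 1000/60 = 316.6666667 m/min
Haul time = 3062 / 316.6666667 = 9.669473684 min
Convert return speed to m/min: 25 * 1000/60 = 416.6666667 m/min
Return time = 3062 / 416.6666667 = 7.3488 min
Total cycle time:
= 4.6 + 9.669473684 + 1.2 + 7.3488 + 1.8
= 24.6183 min


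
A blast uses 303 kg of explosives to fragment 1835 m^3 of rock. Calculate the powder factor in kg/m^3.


0.1651 kg/m^3

Powder factor = explosive mass / rock volume
= 303 / 1835
= 0.1651 kg/m^3


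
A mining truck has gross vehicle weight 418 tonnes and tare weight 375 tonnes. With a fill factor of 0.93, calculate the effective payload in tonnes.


Maximum payload = gross - tare
= 418 - 375 = 43 tonnes
Effective payload = max payload * fill factor
= 43 * 0.93
= 39.99 tonnes

39.99 tonnes


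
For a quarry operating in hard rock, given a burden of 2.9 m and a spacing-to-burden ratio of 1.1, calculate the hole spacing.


3.19 m

Spacing = burden * ratio
= 2.9 * 1.1
= 3.19 m


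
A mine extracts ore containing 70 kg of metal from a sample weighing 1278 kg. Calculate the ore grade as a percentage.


Ore grade = (metal mass / ore mass) * 100
= (70 / 1278) * 100
= 0.05477308294 * 100
= 5.4773%

5.4773%


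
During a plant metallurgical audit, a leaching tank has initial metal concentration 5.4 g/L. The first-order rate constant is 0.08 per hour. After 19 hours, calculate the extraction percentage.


Compute the exponent:
-k * t = -0.08 * 19 = -1.52
Remaining concentration:
C = 5.4 * exp(-1.52)
= 5.4 * 0.218711887
= 1.18104419 g/L
Extracted = 5.4 - 1.18104419 = 4.21895581 g/L
Extraction % = 4.21895581 / 5.4 * 100
= 78.1288%

78.1288%


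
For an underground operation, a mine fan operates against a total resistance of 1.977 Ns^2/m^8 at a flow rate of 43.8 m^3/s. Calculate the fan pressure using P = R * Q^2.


Compute Q^2:
Q^2 = 43.8^2 = 1918.44
Compute pressure:
P = R * Q^2 = 1.977 * 1918.44
= 3792.7559 Pa

3792.7559 Pa


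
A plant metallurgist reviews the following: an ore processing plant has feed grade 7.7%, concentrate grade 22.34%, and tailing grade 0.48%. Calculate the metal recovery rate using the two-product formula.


Using the two-product formula:
R = 100 * c * (f - t) / (f * (c - t))
Numerator = 100 * 22.34 * (7.7 - 0.48)
= 100 * 22.34 * 7.22
= 16129.48
Denominator = 7.7 * (22.34 - 0.48)
= 7.7 * 21.86
= 168.322
R = 16129.48 / 168.322
= 95.8251%

95.8251%


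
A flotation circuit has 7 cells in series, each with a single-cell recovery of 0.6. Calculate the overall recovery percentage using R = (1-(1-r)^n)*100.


Complement of single-cell recovery:
1 - r = 1 - 0.6 = 0.4
Raise to power n:
(1 - r)^7 = 0.4^7 = 0.0016384
Overall recovery:
R = (1 - 0.0016384) * 100
= 99.8362%

99.8362%


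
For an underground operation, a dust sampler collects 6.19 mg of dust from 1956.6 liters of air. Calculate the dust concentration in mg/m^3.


Convert liters to m^3: 1 m^3 = 1000 L
Concentration = mass / volume * 1000
= 6.19 / 1956.6 * 1000
= 0.003163651232 * 1000
= 3.1637 mg/m^3

3.1637 mg/m^3


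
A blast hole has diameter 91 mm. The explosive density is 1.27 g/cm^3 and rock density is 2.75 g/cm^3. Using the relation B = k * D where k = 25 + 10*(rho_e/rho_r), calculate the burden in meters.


First, compute k:
rho_e / rho_r = 1.27 / 2.75 = 0.4618181818
k = 25 + 10 * 0.4618181818 = 29.61818182
Then, compute burden:
B = k * D / 1000 = 29.61818182 * 91 / 1000
= 2695.254545 / 1000
= 2.6953 m

2.6953 m


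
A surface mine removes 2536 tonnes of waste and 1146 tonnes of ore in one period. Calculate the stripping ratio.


Stripping ratio = waste tonnage / ore tonnage
= 2536 / 1146
= 2.2129

2.2129


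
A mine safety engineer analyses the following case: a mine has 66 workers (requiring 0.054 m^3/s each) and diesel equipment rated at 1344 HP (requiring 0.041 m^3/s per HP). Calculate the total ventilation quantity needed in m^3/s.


58.668 m^3/s

Airflow for workers:
Q_people = 66 * 0.054 = 3.564 m^3/s
Airflow for diesel equipment:
Q_diesel = 1344 * 0.041 = 55.104 m^3/s
Total ventilation:
Q_total = 3.564 + 55.104
= 58.668 m^3/s


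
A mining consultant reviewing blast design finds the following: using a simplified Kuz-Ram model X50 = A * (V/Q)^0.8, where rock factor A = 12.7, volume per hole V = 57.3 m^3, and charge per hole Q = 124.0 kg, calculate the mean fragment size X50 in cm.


6.8484 cm

Compute V/Q:
V/Q = 57.3 / 124.0 = 0.4620967742
Raise to the power 0.8:
(V/Q)^0.8 = 0.4620967742^0.8 = 0.5392452763
Multiply by A:
X50 = 12.7 * 0.5392452763
= 6.8484 cm


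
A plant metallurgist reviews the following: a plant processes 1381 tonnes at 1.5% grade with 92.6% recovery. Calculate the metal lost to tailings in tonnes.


Total metal in feed:
= 1381 * 1.5 / 100 = 20.715 tonnes
Metal recovered:
= 20.715 * 92.6 / 100 = 19.18209 tonnes
Metal lost to tailings:
= 20.715 - 19.18209
= 1.5329 tonnes

1.5329 tonnes


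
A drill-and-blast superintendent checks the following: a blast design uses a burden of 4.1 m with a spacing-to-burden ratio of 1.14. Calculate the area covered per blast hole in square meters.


First, find the spacing:
Spacing = burden * ratio = 4.1 * 1.14
= 4.674 m
Then, calculate the area:
Area = burden * spacing = 4.1 * 4.674
= 19.1634 m^2

19.1634 m^2


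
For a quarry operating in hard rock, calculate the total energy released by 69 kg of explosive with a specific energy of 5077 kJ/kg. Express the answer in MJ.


Energy = mass * specific_energy / 1000
= 69 * 5077 / 1000
= 350313 / 1000
= 350.313 MJ

350.313 MJ


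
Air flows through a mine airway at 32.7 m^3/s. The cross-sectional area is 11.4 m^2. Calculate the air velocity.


Velocity = flow rate / cross-sectional area
= 32.7 / 11.4
= 2.8684 m/s

2.8684 m/s


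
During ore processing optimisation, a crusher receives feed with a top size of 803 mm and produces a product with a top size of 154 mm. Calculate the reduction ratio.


5.2143

Reduction ratio = feed size / product size
= 803 / 154
= 5.2143


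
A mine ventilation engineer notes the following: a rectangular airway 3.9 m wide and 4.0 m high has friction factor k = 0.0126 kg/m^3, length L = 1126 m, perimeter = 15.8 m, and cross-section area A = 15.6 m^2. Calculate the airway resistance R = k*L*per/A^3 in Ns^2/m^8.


0.059 Ns^2/m^8

Compute the numerator:
k * L * per = 0.0126 * 1126 * 15.8
= 224.16408
Compute the denominator:
A^3 = 15.6^3 = 3796.416
Resistance:
R = 224.16408 / 3796.416
= 0.059 Ns^2/m^8


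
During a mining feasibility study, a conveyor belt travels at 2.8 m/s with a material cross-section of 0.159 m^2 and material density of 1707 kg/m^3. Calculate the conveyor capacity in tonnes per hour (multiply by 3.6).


2735.843 t/h

Volumetric flow = speed * area
= 2.8 * 0.159 = 0.4452 m^3/s
Mass flow = volumetric * density
= 0.4452 * 1707 = 759.9564 kg/s
Convert to t/h: multiply by 3.6
Capacity = 759.9564 * 3.6
= 2735.843 t/h


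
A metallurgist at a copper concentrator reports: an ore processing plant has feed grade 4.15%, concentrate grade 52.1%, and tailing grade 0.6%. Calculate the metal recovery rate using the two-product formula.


86.5388%

Using the two-product formula:
R = 100 * c * (f - t) / (f * (c - t))
Numerator = 100 * 52.1 * (4.15 - 0.6)
= 100 * 52.1 * 3.55
= 18495.5
Denominator = 4.15 * (52.1 - 0.6)
= 4.15 * 51.5
= 213.725
R = 18495.5 / 213.725
= 86.5388%


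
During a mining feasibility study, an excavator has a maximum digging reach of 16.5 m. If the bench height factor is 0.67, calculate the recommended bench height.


Bench height = reach * factor
= 16.5 * 0.67
= 11.055 m

11.055 m


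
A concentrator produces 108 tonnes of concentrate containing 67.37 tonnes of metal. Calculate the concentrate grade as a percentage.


Grade = (metal in concentrate / concentrate mass) * 100
= (67.37 / 108) * 100
= 0.6237962963 * 100
= 62.3796%

62.3796%


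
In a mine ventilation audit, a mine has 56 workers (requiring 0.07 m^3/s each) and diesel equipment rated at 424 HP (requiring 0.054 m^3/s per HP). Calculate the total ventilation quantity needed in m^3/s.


26.816 m^3/s

Airflow for workers:
Q_people = 56 * 0.07 = 3.92 m^3/s
Airflow for diesel equipment:
Q_diesel = 424 * 0.054 = 22.896 m^3/s
Total ventilation:
Q_total = 3.92 + 22.896
= 26.816 m^3/s


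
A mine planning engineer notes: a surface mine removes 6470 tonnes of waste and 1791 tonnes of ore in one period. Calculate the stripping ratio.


Stripping ratio = waste tonnage / ore tonnage
= 6470 / 1791
= 3.6125

3.6125


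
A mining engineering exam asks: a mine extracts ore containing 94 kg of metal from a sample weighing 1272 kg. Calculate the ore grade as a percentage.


7.3899%

Ore grade = (metal mass / ore mass) * 100
= (94 / 1272) * 100
= 0.07389937107 * 100
= 7.3899%
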